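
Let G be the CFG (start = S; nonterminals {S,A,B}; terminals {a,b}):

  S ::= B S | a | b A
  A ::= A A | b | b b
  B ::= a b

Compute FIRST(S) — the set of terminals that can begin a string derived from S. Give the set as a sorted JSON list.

FIRST sets, iterate to fixpoint:
pass 1:
  A via A→b: +{b}
  B via B→a b: +{a}
  S via S→B S: +{a}
  S via S→b A: +{b}
  S: {a,b}  A: {b}  B: {a}
pass 2: (stable)
  S: {a,b}  A: {b}  B: {a}

FIRST(S) = ["a", "b"]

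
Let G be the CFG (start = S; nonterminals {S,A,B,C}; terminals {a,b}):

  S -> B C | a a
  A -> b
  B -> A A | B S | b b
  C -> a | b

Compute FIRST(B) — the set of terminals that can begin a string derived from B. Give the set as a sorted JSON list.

FIRST sets, iterate to fixpoint:
iter 1:
  A via A→b: +{b}
  B via B→A A: +{b}
  C via C→a: +{a}
  C via C→b: +{b}
  S via S→B C: +{b}
  S via S→a a: +{a}
  FIRST(S)={a,b}  FIRST(A)={b}  FIRST(B)={b}  FIRST(C)={a,b}
iter 2: done
  FIRST(S)={a,b}  FIRST(A)={b}  FIRST(B)={b}  FIRST(C)={a,b}

FIRST(B) = ["b"]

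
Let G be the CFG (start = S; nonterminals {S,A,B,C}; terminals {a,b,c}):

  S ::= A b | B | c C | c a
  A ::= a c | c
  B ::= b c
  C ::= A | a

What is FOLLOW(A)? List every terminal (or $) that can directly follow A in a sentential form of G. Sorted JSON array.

FIRST sets, iterate to fixpoint:
pass 1:
  A via A→a c: +{a}
  A via A→c: +{c}
  B via B→b c: +{b}
  C via C→A: +{a,c}
  S via S→A b: +{a,c}
  S via S→B: +{b}
  FIRST[S]={a,b,c}  FIRST[A]={a,c}  FIRST[B]={b}  FIRST[C]={a,c}
pass 2: (no change)
  FIRST[S]={a,b,c}  FIRST[A]={a,c}  FIRST[B]={b}  FIRST[C]={a,c}

FOLLOW sets:
FOLLOW(S) := {$}
round 1:
  S→A b: FOLLOW(A) ⊇ FIRST(b) = {b}; new: +{b}
  S→B: FOLLOW(B) ⊇ FOLLOW(S) ⊇ {$}; new: +{$}
  S→c C: FOLLOW(C) ⊇ FOLLOW(S) ⊇ {$}; new: +{$}
  FOLLOW[S]={$}  FOLLOW[A]={b}  FOLLOW[B]={$}  FOLLOW[C]={$}
round 2:
  C→A: FOLLOW(A) ⊇ FOLLOW(C) ⊇ {$}; new: +{$}
  FOLLOW[S]={$}  FOLLOW[A]={$,b}  FOLLOW[B]={$}  FOLLOW[C]={$}
round 3: — fixpoint
  FOLLOW[S]={$}  FOLLOW[A]={$,b}  FOLLOW[B]={$}  FOLLOW[C]={$}

FOLLOW(A) = ["$", "b"]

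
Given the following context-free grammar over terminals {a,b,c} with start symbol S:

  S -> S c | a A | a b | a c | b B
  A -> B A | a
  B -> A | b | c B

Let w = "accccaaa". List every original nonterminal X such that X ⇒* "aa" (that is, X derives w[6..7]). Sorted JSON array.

CNF form of G:
  S -> S T0 | T1 A | T1 T0 | T1 T2 | T2 B
  A -> B A | a
  B -> B A | T0 B | a | b
  T0 -> c
  T1 -> a
  T2 -> b

CYK fill (cells [i..j] with 6 ≤ i ≤ j ≤ 7 only):
  [6..6]={A,B,T1}  "a"  orig:{A,B}
  [7..7]={A,B,T1}  "a"  orig:{A,B}
  [6..7]={A,B,S}  "aa"

Original NTs in T[6,7] deriving "aa": ["A", "B", "S"]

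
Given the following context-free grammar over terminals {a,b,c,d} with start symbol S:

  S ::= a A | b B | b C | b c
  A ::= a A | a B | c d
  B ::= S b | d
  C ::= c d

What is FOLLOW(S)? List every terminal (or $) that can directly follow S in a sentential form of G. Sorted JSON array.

FIRST sets, iterate to fixpoint:
iter 1:
  A via A→a A: +{a}
  A via A→c d: +{c}
  B via B→d: +{d}
  C via C→c d: +{c}
  S via S→a A: +{a}
  S via S→b B: +{b}
  FIRST(S)={a,b}  FIRST(A)={a,c}  FIRST(B)={d}  FIRST(C)={c}
iter 2:
  B via B→S b: +{a,b}
  FIRST(S)={a,b}  FIRST(A)={a,c}  FIRST(B)={a,b,d}  FIRST(C)={c}
iter 3: — fixpoint
  FIRST(S)={a,b}  FIRST(A)={a,c}  FIRST(B)={a,b,d}  FIRST(C)={c}

FOLLOW sets:
initialize: $ ∈ FOLLOW(S)
round 1:
  B→S b: FOLLOW(S) ⊇ FIRST(b) = {b}; new: +{b}
  S→a A: FOLLOW(A) ⊇ FOLLOW(S) ⊇ {$,b}; new: +{$,b}
  S→b B: FOLLOW(B) ⊇ FOLLOW(S) ⊇ {$,b}; new: +{$,b}
  S→b C: FOLLOW(C) ⊇ FOLLOW(S) ⊇ {$,b}; new: +{$,b}
  FOLLOW[S]={$,b}  FOLLOW[A]={$,b}  FOLLOW[B]={$,b}  FOLLOW[C]={$,b}
round 2: — fixpoint
  FOLLOW[S]={$,b}  FOLLOW[A]={$,b}  FOLLOW[B]={$,b}  FOLLOW[C]={$,b}

FOLLOW(S) = ["$", "b"]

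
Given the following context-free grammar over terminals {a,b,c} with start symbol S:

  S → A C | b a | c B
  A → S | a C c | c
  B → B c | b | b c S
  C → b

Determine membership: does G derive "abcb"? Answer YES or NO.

CNF form of G:
  S -> A C | T1 B | T2 T0
  A -> A C | T0 X3 | T1 B | T2 T0 | c
  B -> B T1 | T2 X4 | b
  C -> b
  T0 -> a
  T1 -> c
  T2 -> b
  X3 -> C T1
  X4 -> T1 S

Fill CYK table bottom-up:
  T[0,0] 'a' = {T0}  orig:{}
  T[1,1] 'b' = {B,C,T2}  orig:{B,C}
  T[2,2] 'c' = {A,T1}  orig:{A}
  T[3,3] 'b' = {B,C,T2}  orig:{B,C}
  T[0,1] 'ab' = ∅
  T[1,2] 'bc' = {B,X3}  orig:{B}
  T[2,3] 'cb' = {A,S}
  T[0,2] 'abc' = {A}
  T[1,3] 'bcb' = ∅
  T[0,3] 'abcb' = {A,S}

S ∈ T[0,3] ⇒ YES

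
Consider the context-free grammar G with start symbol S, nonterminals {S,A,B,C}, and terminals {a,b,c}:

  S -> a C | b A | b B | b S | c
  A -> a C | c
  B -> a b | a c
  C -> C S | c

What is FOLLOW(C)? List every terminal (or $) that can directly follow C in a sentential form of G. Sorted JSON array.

FIRST sets, iterate to fixpoint:
pass 1:
  A via A→a C: +{a}
  A via A→c: +{c}
  B via B→a b: +{a}
  C via C→c: +{c}
  S via S→a C: +{a}
  S via S→b A: +{b}
  S via S→c: +{c}
  FIRST(S)={a,b,c}  FIRST(A)={a,c}  FIRST(B)={a}  FIRST(C)={c}
pass 2: (stable)
  FIRST(S)={a,b,c}  FIRST(A)={a,c}  FIRST(B)={a}  FIRST(C)={c}

FOLLOW iteration:
FOLLOW(S) := {$}
iter 1:
  C→C S: FOLLOW(C) ⊇ FIRST(S) = {a,b,c}; new: +{a,b,c}
  C→C S: FOLLOW(S) ⊇ FOLLOW(C) ⊇ {a,b,c}; new: +{a,b,c}
  S→a C: FOLLOW(C) ⊇ FOLLOW(S) ⊇ {$,a,b,c}; new: +{$}
  S→b A: FOLLOW(A) ⊇ FOLLOW(S) ⊇ {$,a,b,c}; new: +{$,a,b,c}
  S→b B: FOLLOW(B) ⊇ FOLLOW(S) ⊇ {$,a,b,c}; new: +{$,a,b,c}
  S: {$,a,b,c}  A: {$,a,b,c}  B: {$,a,b,c}  C: {$,a,b,c}
iter 2: (no change)
  S: {$,a,b,c}  A: {$,a,b,c}  B: {$,a,b,c}  C: {$,a,b,c}

FOLLOW(C) = ["$", "a", "b", "c"]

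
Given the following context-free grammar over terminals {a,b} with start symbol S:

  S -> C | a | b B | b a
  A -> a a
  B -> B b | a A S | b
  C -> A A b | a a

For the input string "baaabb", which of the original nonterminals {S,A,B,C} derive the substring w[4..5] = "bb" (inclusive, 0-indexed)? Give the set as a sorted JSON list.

CNF form of G:
  S -> A X4 | T0 T0 | T1 B | T1 T0 | a
  A -> T0 T0
  B -> B T1 | T0 X2 | b
  C -> A X3 | T0 T0
  T0 -> a
  T1 -> b
  X2 -> A S
  X3 -> A T1
  X4 -> A T1

Fill CYK table bottom-up, restricted to cells inside w[4..5]:
  [4..4]={B,T1}  "b"  orig:{B}
  [5..5]={B,T1}  "b"  orig:{B}
  [4..5]={B,S}  "bb"

Original NTs in T[4,5] deriving "bb": ["B", "S"]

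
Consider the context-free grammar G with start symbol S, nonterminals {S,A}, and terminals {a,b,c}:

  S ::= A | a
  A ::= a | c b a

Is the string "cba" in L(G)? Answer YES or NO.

Convert to CNF:
  S -> T0 X4 | a
  A -> T0 X3 | a
  T0 -> c
  T1 -> b
  T2 -> a
  X3 -> T1 T2
  X4 -> T1 T2

Fill CYK table bottom-up:
  cell(0,0) c: {T0}  orig:{}
  cell(1,1) b: {T1}  orig:{}
  cell(2,2) a: {A,S,T2}  orig:{A,S}
  cell(0,1) cb: ∅
  cell(1,2) ba: {X3,X4}  orig:{}
  cell(0,2) cba: {A,S}

S ∈ T[0,2] ⇒ YES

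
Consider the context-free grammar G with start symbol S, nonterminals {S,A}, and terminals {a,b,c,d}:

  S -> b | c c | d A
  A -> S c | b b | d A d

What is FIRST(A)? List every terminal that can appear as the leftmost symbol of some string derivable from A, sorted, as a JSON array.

FIRST sets, iterate to fixpoint:
[1]
  A via A→b b: +{b}
  A via A→d A d: +{d}
  S via S→b: +{b}
  S via S→c c: +{c}
  S via S→d A: +{d}
  FIRST(S)={b,c,d}  FIRST(A)={b,d}
[2]
  A via A→S c: +{c}
  FIRST(S)={b,c,d}  FIRST(A)={b,c,d}
[3] (no change)
  FIRST(S)={b,c,d}  FIRST(A)={b,c,d}

FIRST(A) = ["b", "c", "d"]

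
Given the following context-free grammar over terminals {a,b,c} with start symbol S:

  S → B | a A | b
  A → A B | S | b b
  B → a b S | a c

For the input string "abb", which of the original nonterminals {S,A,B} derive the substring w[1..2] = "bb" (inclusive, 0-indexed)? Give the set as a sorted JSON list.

CNF form of G:
  S -> T0 A | T0 T2 | T0 X5 | b
  A -> A B | T0 A | T0 T2 | T0 X3 | T1 T1 | b
  B -> T0 T2 | T0 X4
  T0 -> a
  T1 -> b
  T2 -> c
  X3 -> T1 S
  X4 -> T1 S
  X5 -> T1 S

CYK fill — only the sub-triangle for w[1..2]:
  [1..1]={A,S,T1}  "b"  orig:{A,S}
  [2..2]={A,S,T1}  "b"  orig:{A,S}
  [1..2]={A,X3,X4,X5}  "bb"  orig:{A}

Original NTs in T[1,2] deriving "bb": ["A"]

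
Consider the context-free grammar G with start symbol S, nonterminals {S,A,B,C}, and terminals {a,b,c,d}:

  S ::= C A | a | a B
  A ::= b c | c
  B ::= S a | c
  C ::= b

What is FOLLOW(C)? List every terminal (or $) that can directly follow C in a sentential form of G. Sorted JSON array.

FIRST sets, iterate to fixpoint:
iter 1:
  A via A→b c: +{b}
  A via A→c: +{c}
  B via B→c: +{c}
  C via C→b: +{b}
  S via S→C A: +{b}
  S via S→a: +{a}
  FIRST(S)={a,b}  FIRST(A)={b,c}  FIRST(B)={c}  FIRST(C)={b}
iter 2:
  B via B→S a: +{a,b}
  FIRST(S)={a,b}  FIRST(A)={b,c}  FIRST(B)={a,b,c}  FIRST(C)={b}
iter 3: — fixpoint
  FIRST(S)={a,b}  FIRST(A)={b,c}  FIRST(B)={a,b,c}  FIRST(C)={b}

Compute FOLLOW by fixpoint:
initialize: $ ∈ FOLLOW(S)
[1]
  B→S a: FOLLOW(S) ⊇ FIRST(a) = {a}; new: +{a}
  S→C A: FOLLOW(C) ⊇ FIRST(A) = {b,c}; new: +{b,c}
  S→C A: FOLLOW(A) ⊇ FOLLOW(S) ⊇ {$,a}; new: +{$,a}
  S→a B: FOLLOW(B) ⊇ FOLLOW(S) ⊇ {$,a}; new: +{$,a}
  FOLLOW[S]={$,a}  FOLLOW[A]={$,a}  FOLLOW[B]={$,a}  FOLLOW[C]={b,c}
[2] (stable)
  FOLLOW[S]={$,a}  FOLLOW[A]={$,a}  FOLLOW[B]={$,a}  FOLLOW[C]={b,c}

FOLLOW(C) = ["b", "c"]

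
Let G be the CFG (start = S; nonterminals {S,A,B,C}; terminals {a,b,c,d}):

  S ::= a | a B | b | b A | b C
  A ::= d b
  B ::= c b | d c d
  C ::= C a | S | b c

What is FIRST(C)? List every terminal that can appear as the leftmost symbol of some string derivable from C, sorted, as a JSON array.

Compute FIRST by fixpoint:
round 1:
  A via A→d b: +{d}
  B via B→c b: +{c}
  B via B→d c d: +{d}
  C via C→b c: +{b}
  S via S→a: +{a}
  S via S→b: +{b}
  FIRST(S)={a,b}  FIRST(A)={d}  FIRST(B)={c,d}  FIRST(C)={b}
round 2:
  C via C→S: +{a}
  FIRST(S)={a,b}  FIRST(A)={d}  FIRST(B)={c,d}  FIRST(C)={a,b}
round 3: (no change)
  FIRST(S)={a,b}  FIRST(A)={d}  FIRST(B)={c,d}  FIRST(C)={a,b}

FIRST(C) = ["a", "b"]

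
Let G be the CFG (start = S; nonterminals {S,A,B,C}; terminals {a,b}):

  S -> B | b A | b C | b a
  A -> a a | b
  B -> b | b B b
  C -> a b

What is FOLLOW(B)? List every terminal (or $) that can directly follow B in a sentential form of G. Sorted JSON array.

FIRST sets, iterate to fixpoint:
round 1:
  A via A→a a: +{a}
  A via A→b: +{b}
  B via B→b: +{b}
  C via C→a b: +{a}
  S via S→B: +{b}
  S: {b}  A: {a,b}  B: {b}  C: {a}
round 2: done
  S: {b}  A: {a,b}  B: {b}  C: {a}

Compute FOLLOW by fixpoint:
seed FOLLOW(S) with $
round 1:
  B→b B b: FOLLOW(B) ⊇ FIRST(b) = {b}; new: +{b}
  S→B: FOLLOW(B) ⊇ FOLLOW(S) ⊇ {$}; new: +{$}
  S→b A: FOLLOW(A) ⊇ FOLLOW(S) ⊇ {$}; new: +{$}
  S→b C: FOLLOW(C) ⊇ FOLLOW(S) ⊇ {$}; new: +{$}
  FOLLOW[S]={$}  FOLLOW[A]={$}  FOLLOW[B]={$,b}  FOLLOW[C]={$}
round 2: — fixpoint
  FOLLOW[S]={$}  FOLLOW[A]={$}  FOLLOW[B]={$,b}  FOLLOW[C]={$}

FOLLOW(B) = ["$", "b"]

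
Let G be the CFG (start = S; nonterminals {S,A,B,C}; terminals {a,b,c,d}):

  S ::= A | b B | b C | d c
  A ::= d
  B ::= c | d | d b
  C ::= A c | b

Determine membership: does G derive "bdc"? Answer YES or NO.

Convert to CNF:
  S -> T0 T2 | T1 B | T1 C | d
  A -> d
  B -> T0 T1 | c | d
  C -> A T2 | b
  T0 -> d
  T1 -> b
  T2 -> c

CYK fill:
  cell(0,0) b: {C,T1}  orig:{C}
  cell(1,1) d: {A,B,S,T0}  orig:{A,B,S}
  cell(2,2) c: {B,T2}  orig:{B}
  cell(0,1) bd: {S}
  cell(1,2) dc: {C,S}
  cell(0,2) bdc: {S}

S ∈ T[0,2] ⇒ YES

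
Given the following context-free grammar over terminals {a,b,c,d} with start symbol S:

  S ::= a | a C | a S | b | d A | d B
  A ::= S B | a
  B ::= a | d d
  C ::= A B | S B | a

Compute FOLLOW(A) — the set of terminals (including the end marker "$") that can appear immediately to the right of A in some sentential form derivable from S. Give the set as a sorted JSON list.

FIRST sets, iterate to fixpoint:
[1]
  A via A→a: +{a}
  B via B→a: +{a}
  B via B→d d: +{d}
  C via C→A B: +{a}
  S via S→a: +{a}
  S via S→b: +{b}
  S via S→d A: +{d}
  FIRST(S)={a,b,d}  FIRST(A)={a}  FIRST(B)={a,d}  FIRST(C)={a}
[2]
  A via A→S B: +{b,d}
  C via C→A B: +{b,d}
  FIRST(S)={a,b,d}  FIRST(A)={a,b,d}  FIRST(B)={a,d}  FIRST(C)={a,b,d}
[3] (no change)
  FIRST(S)={a,b,d}  FIRST(A)={a,b,d}  FIRST(B)={a,d}  FIRST(C)={a,b,d}

FOLLOW iteration:
FOLLOW(S) := {$}
[1]
  A→S B: FOLLOW(S) ⊇ FIRST(B) = {a,d}; new: +{a,d}
  C→A B: FOLLOW(A) ⊇ FIRST(B) = {a,d}; new: +{a,d}
  S→a C: FOLLOW(C) ⊇ FOLLOW(S) ⊇ {$,a,d}; new: +{$,a,d}
  S→d A: FOLLOW(A) ⊇ FOLLOW(S) ⊇ {$,a,d}; new: +{$}
  S→d B: FOLLOW(B) ⊇ FOLLOW(S) ⊇ {$,a,d}; new: +{$,a,d}
  FOLLOW[S]={$,a,d}  FOLLOW[A]={$,a,d}  FOLLOW[B]={$,a,d}  FOLLOW[C]={$,a,d}
[2] (no change)
  FOLLOW[S]={$,a,d}  FOLLOW[A]={$,a,d}  FOLLOW[B]={$,a,d}  FOLLOW[C]={$,a,d}

FOLLOW(A) = ["$", "a", "d"]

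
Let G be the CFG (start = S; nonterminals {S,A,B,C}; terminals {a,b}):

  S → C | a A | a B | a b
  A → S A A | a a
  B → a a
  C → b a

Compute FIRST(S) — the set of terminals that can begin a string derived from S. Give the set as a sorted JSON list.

Compute FIRST by fixpoint:
[1]
  A via A→a a: +{a}
  B via B→a a: +{a}
  C via C→b a: +{b}
  S via S→C: +{b}
  S via S→a A: +{a}
  FIRST[S]={a,b}  FIRST[A]={a}  FIRST[B]={a}  FIRST[C]={b}
[2]
  A via A→S A A: +{b}
  FIRST[S]={a,b}  FIRST[A]={a,b}  FIRST[B]={a}  FIRST[C]={b}
[3] (no change)
  FIRST[S]={a,b}  FIRST[A]={a,b}  FIRST[B]={a}  FIRST[C]={b}

FIRST(S) = ["a", "b"]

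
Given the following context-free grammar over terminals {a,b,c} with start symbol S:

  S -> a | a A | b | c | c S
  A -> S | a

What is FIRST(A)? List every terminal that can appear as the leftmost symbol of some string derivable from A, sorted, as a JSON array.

FIRST iteration:
round 1:
  A via A→a: +{a}
  S via S→a: +{a}
  S via S→b: +{b}
  S via S→c: +{c}
  FIRST(S)={a,b,c}  FIRST(A)={a}
round 2:
  A via A→S: +{b,c}
  FIRST(S)={a,b,c}  FIRST(A)={a,b,c}
round 3: (no change)
  FIRST(S)={a,b,c}  FIRST(A)={a,b,c}

FIRST(A) = ["a", "b", "c"]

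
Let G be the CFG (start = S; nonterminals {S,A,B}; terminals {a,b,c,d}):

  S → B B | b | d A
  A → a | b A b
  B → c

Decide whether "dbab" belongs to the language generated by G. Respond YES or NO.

Convert to CNF:
  S -> B B | T1 A | b
  A -> T0 X2 | a
  B -> c
  T0 -> b
  T1 -> d
  X2 -> A T0

CYK table (by increasing span):
  [0..0]={T1}  "d"  orig:{}
  [1..1]={S,T0}  "b"  orig:{S}
  [2..2]={A}  "a"
  [3..3]={S,T0}  "b"  orig:{S}
  [0..1]=∅  "db"
  [1..2]=∅  "ba"
  [2..3]={X2}  "ab"  orig:{}
  [0..2]=∅  "dba"
  [1..3]={A}  "bab"
  [0..3]={S}  "dbab"

S ∈ T[0,3] ⇒ YES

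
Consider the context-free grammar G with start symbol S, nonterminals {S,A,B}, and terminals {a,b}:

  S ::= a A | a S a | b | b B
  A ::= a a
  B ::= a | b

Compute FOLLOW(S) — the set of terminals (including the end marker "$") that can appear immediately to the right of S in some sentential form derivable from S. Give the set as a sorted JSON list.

FIRST sets, iterate to fixpoint:
round 1:
  A via A→a a: +{a}
  B via B→a: +{a}
  B via B→b: +{b}
  S via S→a A: +{a}
  S via S→b: +{b}
  FIRST(S)={a,b}  FIRST(A)={a}  FIRST(B)={a,b}
round 2: (no change)
  FIRST(S)={a,b}  FIRST(A)={a}  FIRST(B)={a,b}

FOLLOW sets:
seed FOLLOW(S) with $
round 1:
  S→a A: FOLLOW(A) ⊇ FOLLOW(S) ⊇ {$}; new: +{$}
  S→a S a: FOLLOW(S) ⊇ FIRST(a) = {a}; new: +{a}
  S→b B: FOLLOW(B) ⊇ FOLLOW(S) ⊇ {$,a}; new: +{$,a}
  FOLLOW(S)={$,a}  FOLLOW(A)={$}  FOLLOW(B)={$,a}
round 2:
  S→a A: FOLLOW(A) ⊇ FOLLOW(S) ⊇ {$,a}; new: +{a}
  FOLLOW(S)={$,a}  FOLLOW(A)={$,a}  FOLLOW(B)={$,a}
round 3: (no change)
  FOLLOW(S)={$,a}  FOLLOW(A)={$,a}  FOLLOW(B)={$,a}

FOLLOW(S) = ["$", "a"]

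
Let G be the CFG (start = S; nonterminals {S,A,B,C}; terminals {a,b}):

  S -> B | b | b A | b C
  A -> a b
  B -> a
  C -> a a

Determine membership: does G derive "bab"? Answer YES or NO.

CNF form of G:
  S -> T1 A | T1 C | a | b
  A -> T0 T1
  B -> a
  C -> T0 T0
  T0 -> a
  T1 -> b

CYK table (by increasing span):
  T[0,0] 'b' = {S,T1}  orig:{S}
  T[1,1] 'a' = {B,S,T0}  orig:{B,S}
  T[2,2] 'b' = {S,T1}  orig:{S}
  T[0,1] 'ba' = ∅
  T[1,2] 'ab' = {A}
  T[0,2] 'bab' = {S}

S ∈ T[0,2] ⇒ YES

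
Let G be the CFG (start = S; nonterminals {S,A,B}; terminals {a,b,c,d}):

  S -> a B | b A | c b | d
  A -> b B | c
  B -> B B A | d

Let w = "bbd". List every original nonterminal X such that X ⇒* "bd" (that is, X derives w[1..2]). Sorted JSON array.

CNF form of G:
  S -> T0 A | T1 B | T2 T0 | d
  A -> T0 B | c
  B -> B X3 | d
  T0 -> b
  T1 -> a
  T2 -> c
  X3 -> B A

CYK fill (cells [i..j] with 1 ≤ i ≤ j ≤ 2 only):
  T[1,1] 'b' = {T0}  orig:{}
  T[2,2] 'd' = {B,S}
  T[1,2] 'bd' = {A}

Original NTs in T[1,2] deriving "bd": ["A"]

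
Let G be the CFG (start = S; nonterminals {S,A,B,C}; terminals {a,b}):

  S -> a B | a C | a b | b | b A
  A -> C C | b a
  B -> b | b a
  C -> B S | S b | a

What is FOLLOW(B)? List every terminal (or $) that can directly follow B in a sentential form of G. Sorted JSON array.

Compute FIRST by fixpoint:
pass 1:
  A via A→b a: +{b}
  B via B→b: +{b}
  C via C→B S: +{b}
  C via C→a: +{a}
  S via S→a B: +{a}
  S via S→b: +{b}
  FIRST[S]={a,b}  FIRST[A]={b}  FIRST[B]={b}  FIRST[C]={a,b}
pass 2:
  A via A→C C: +{a}
  FIRST[S]={a,b}  FIRST[A]={a,b}  FIRST[B]={b}  FIRST[C]={a,b}
pass 3: (no change)
  FIRST[S]={a,b}  FIRST[A]={a,b}  FIRST[B]={b}  FIRST[C]={a,b}

Compute FOLLOW by fixpoint:
seed FOLLOW(S) with $
pass 1:
  A→C C: FOLLOW(C) ⊇ FIRST(C) = {a,b}; new: +{a,b}
  C→B S: FOLLOW(B) ⊇ FIRST(S) = {a,b}; new: +{a,b}
  C→B S: FOLLOW(S) ⊇ FOLLOW(C) ⊇ {a,b}; new: +{a,b}
  S→a B: FOLLOW(B) ⊇ FOLLOW(S) ⊇ {$,a,b}; new: +{$}
  S→a C: FOLLOW(C) ⊇ FOLLOW(S) ⊇ {$,a,b}; new: +{$}
  S→b A: FOLLOW(A) ⊇ FOLLOW(S) ⊇ {$,a,b}; new: +{$,a,b}
  FOLLOW(S)={$,a,b}  FOLLOW(A)={$,a,b}  FOLLOW(B)={$,a,b}  FOLLOW(C)={$,a,b}
pass 2: (no change)
  FOLLOW(S)={$,a,b}  FOLLOW(A)={$,a,b}  FOLLOW(B)={$,a,b}  FOLLOW(C)={$,a,b}

FOLLOW(B) = ["$", "a", "b"]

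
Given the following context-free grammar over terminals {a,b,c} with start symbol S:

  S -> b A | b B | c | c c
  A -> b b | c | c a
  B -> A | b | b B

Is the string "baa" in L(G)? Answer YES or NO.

Convert to CNF:
  S -> T0 A | T0 B | T1 T1 | c
  A -> T0 T0 | T1 T2 | c
  B -> T0 B | T0 T0 | T1 T2 | b | c
  T0 -> b
  T1 -> c
  T2 -> a

CYK table (by increasing span):
  [0..0]={B,T0}  "b"  orig:{B}
  [1..1]={T2}  "a"  orig:{}
  [2..2]={T2}  "a"  orig:{}
  [0..1]=∅  "ba"
  [1..2]=∅  "aa"
  [0..2]=∅  "baa"

S ∉ T[0,2] ⇒ NO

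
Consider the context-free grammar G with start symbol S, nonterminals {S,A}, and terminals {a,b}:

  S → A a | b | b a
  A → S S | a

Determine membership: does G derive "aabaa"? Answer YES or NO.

CNF form of G:
  S -> A T0 | T1 T0 | b
  A -> S S | a
  T0 -> a
  T1 -> b

CYK fill:
  [0..0]={A,T0}  "a"  orig:{A}
  [1..1]={A,T0}  "a"  orig:{A}
  [2..2]={S,T1}  "b"  orig:{S}
  [3..3]={A,T0}  "a"  orig:{A}
  [4..4]={A,T0}  "a"  orig:{A}
  [0..1]={S}  "aa"
  [1..2]=∅  "ab"
  [2..3]={S}  "ba"
  [3..4]={S}  "aa"
  [0..2]={A}  "aab"
  [1..3]=∅  "aba"
  [2..4]={A}  "baa"
  [0..3]={A,S}  "aaba"
  [1..4]=∅  "abaa"
  [0..4]={S}  "aabaa"

S ∈ T[0,4] ⇒ YES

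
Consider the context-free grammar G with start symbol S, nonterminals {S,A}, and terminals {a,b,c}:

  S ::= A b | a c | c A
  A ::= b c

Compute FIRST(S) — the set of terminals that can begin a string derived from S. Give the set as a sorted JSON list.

Compute FIRST by fixpoint:
iter 1:
  A via A→b c: +{b}
  S via S→A b: +{b}
  S via S→a c: +{a}
  S via S→c A: +{c}
  FIRST[S]={a,b,c}  FIRST[A]={b}
iter 2: done
  FIRST[S]={a,b,c}  FIRST[A]={b}

FIRST(S) = ["a", "b", "c"]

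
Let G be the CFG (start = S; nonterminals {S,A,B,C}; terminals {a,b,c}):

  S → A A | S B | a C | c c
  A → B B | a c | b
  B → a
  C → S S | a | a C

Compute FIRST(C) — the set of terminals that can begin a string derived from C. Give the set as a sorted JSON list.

Compute FIRST by fixpoint:
[1]
  A via A→a c: +{a}
  A via A→b: +{b}
  B via B→a: +{a}
  C via C→a: +{a}
  S via S→A A: +{a,b}
  S via S→c c: +{c}
  FIRST[S]={a,b,c}  FIRST[A]={a,b}  FIRST[B]={a}  FIRST[C]={a}
[2]
  C via C→S S: +{b,c}
  FIRST[S]={a,b,c}  FIRST[A]={a,b}  FIRST[B]={a}  FIRST[C]={a,b,c}
[3] (no change)
  FIRST[S]={a,b,c}  FIRST[A]={a,b}  FIRST[B]={a}  FIRST[C]={a,b,c}

FIRST(C) = ["a", "b", "c"]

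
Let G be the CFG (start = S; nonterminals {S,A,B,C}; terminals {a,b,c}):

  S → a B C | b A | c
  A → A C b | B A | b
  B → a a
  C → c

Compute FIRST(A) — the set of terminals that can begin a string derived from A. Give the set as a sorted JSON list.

FIRST iteration:
iter 1:
  A via A→b: +{b}
  B via B→a a: +{a}
  C via C→c: +{c}
  S via S→a B C: +{a}
  S via S→b A: +{b}
  S via S→c: +{c}
  S: {a,b,c}  A: {b}  B: {a}  C: {c}
iter 2:
  A via A→B A: +{a}
  S: {a,b,c}  A: {a,b}  B: {a}  C: {c}
iter 3: done
  S: {a,b,c}  A: {a,b}  B: {a}  C: {c}

FIRST(A) = ["a", "b"]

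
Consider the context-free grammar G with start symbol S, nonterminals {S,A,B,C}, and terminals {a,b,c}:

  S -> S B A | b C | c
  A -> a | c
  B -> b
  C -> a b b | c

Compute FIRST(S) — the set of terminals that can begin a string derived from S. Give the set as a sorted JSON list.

FIRST iteration:
round 1:
  A via A→a: +{a}
  A via A→c: +{c}
  B via B→b: +{b}
  C via C→a b b: +{a}
  C via C→c: +{c}
  S via S→b C: +{b}
  S via S→c: +{c}
  FIRST(S)={b,c}  FIRST(A)={a,c}  FIRST(B)={b}  FIRST(C)={a,c}
round 2: (stable)
  FIRST(S)={b,c}  FIRST(A)={a,c}  FIRST(B)={b}  FIRST(C)={a,c}

FIRST(S) = ["b", "c"]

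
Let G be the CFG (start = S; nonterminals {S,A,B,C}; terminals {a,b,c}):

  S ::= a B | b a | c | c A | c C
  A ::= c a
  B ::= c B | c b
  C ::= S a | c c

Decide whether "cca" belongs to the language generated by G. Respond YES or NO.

CNF form of G:
  S -> T0 A | T0 C | T1 B | T2 T1 | c
  A -> T0 T1
  B -> T0 B | T0 T2
  C -> S T1 | T0 T0
  T0 -> c
  T1 -> a
  T2 -> b

CYK fill:
  T[0,0] 'c' = {S,T0}  orig:{S}
  T[1,1] 'c' = {S,T0}  orig:{S}
  T[2,2] 'a' = {T1}  orig:{}
  T[0,1] 'cc' = {C}
  T[1,2] 'ca' = {A,C}
  T[0,2] 'cca' = {S}

S ∈ T[0,2] ⇒ YES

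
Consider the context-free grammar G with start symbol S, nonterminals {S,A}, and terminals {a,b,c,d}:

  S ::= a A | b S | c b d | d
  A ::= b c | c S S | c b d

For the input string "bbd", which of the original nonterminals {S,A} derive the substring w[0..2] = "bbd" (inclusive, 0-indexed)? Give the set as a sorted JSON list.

CNF form of G:
  S -> T0 S | T1 X6 | T3 A | d
  A -> T0 T1 | T1 X4 | T1 X5
  T0 -> b
  T1 -> c
  T2 -> d
  T3 -> a
  X4 -> S S
  X5 -> T0 T2
  X6 -> T0 T2

CYK table (by increasing span) — only the sub-triangle for w[0..2]:
  T[0,0] 'b' = {T0}  orig:{}
  T[1,1] 'b' = {T0}  orig:{}
  T[2,2] 'd' = {S,T2}  orig:{S}
  T[0,1] 'bb' = ∅
  T[1,2] 'bd' = {S,X5,X6}  orig:{S}
  T[0,2] 'bbd' = {S}

Original NTs in T[0,2] deriving "bbd": ["S"]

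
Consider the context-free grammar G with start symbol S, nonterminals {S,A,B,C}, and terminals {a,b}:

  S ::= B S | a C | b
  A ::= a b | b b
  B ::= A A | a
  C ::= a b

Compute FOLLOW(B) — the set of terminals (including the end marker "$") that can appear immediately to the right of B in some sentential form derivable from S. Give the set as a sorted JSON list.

Compute FIRST by fixpoint:
pass 1:
  A via A→a b: +{a}
  A via A→b b: +{b}
  B via B→A A: +{a,b}
  C via C→a b: +{a}
  S via S→B S: +{a,b}
  FIRST(S)={a,b}  FIRST(A)={a,b}  FIRST(B)={a,b}  FIRST(C)={a}
pass 2: (no change)
  FIRST(S)={a,b}  FIRST(A)={a,b}  FIRST(B)={a,b}  FIRST(C)={a}

FOLLOW iteration:
FOLLOW(S) := {$}
[1]
  B→A A: FOLLOW(A) ⊇ FIRST(A) = {a,b}; new: +{a,b}
  S→B S: FOLLOW(B) ⊇ FIRST(S) = {a,b}; new: +{a,b}
  S→a C: FOLLOW(C) ⊇ FOLLOW(S) ⊇ {$}; new: +{$}
  FOLLOW(S)={$}  FOLLOW(A)={a,b}  FOLLOW(B)={a,b}  FOLLOW(C)={$}
[2] (no change)
  FOLLOW(S)={$}  FOLLOW(A)={a,b}  FOLLOW(B)={a,b}  FOLLOW(C)={$}

FOLLOW(B) = ["a", "b"]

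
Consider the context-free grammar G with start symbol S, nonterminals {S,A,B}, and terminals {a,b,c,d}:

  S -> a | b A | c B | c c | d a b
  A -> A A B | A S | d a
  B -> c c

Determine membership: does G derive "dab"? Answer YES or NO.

CNF form of G:
  S -> T0 X5 | T2 B | T2 T2 | T3 A | a
  A -> A S | A X4 | T0 T1
  B -> T2 T2
  T0 -> d
  T1 -> a
  T2 -> c
  T3 -> b
  X4 -> A B
  X5 -> T1 T3

CYK table (by increasing span):
  [0..0]={T0}  "d"  orig:{}
  [1..1]={S,T1}  "a"  orig:{S}
  [2..2]={T3}  "b"  orig:{}
  [0..1]={A}  "da"
  [1..2]={X5}  "ab"  orig:{}
  [0..2]={S}  "dab"

S ∈ T[0,2] ⇒ YES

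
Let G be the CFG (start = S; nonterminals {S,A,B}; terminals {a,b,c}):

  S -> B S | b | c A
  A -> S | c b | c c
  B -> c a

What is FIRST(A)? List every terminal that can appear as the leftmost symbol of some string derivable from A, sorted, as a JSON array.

Compute FIRST by fixpoint:
round 1:
  A via A→c b: +{c}
  B via B→c a: +{c}
  S via S→B S: +{c}
  S via S→b: +{b}
  FIRST[S]={b,c}  FIRST[A]={c}  FIRST[B]={c}
round 2:
  A via A→S: +{b}
  FIRST[S]={b,c}  FIRST[A]={b,c}  FIRST[B]={c}
round 3: (stable)
  FIRST[S]={b,c}  FIRST[A]={b,c}  FIRST[B]={c}

FIRST(A) = ["b", "c"]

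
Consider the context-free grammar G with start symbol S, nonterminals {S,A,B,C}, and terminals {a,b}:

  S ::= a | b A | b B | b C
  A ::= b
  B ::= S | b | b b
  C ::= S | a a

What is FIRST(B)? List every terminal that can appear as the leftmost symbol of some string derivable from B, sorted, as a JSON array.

Compute FIRST by fixpoint:
iter 1:
  A via A→b: +{b}
  B via B→b: +{b}
  C via C→a a: +{a}
  S via S→a: +{a}
  S via S→b A: +{b}
  FIRST(S)={a,b}  FIRST(A)={b}  FIRST(B)={b}  FIRST(C)={a}
iter 2:
  B via B→S: +{a}
  C via C→S: +{b}
  FIRST(S)={a,b}  FIRST(A)={b}  FIRST(B)={a,b}  FIRST(C)={a,b}
iter 3: done
  FIRST(S)={a,b}  FIRST(A)={b}  FIRST(B)={a,b}  FIRST(C)={a,b}

FIRST(B) = ["a", "b"]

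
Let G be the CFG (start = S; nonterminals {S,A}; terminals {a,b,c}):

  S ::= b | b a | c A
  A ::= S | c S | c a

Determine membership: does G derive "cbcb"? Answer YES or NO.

Convert to CNF:
  S -> T0 T1 | T2 A | b
  A -> T0 T1 | T2 A | T2 S | T2 T1 | b
  T0 -> b
  T1 -> a
  T2 -> c

CYK fill:
  T[0,0] 'c' = {T2}  orig:{}
  T[1,1] 'b' = {A,S,T0}  orig:{A,S}
  T[2,2] 'c' = {T2}  orig:{}
  T[3,3] 'b' = {A,S,T0}  orig:{A,S}
  T[0,1] 'cb' = {A,S}
  T[1,2] 'bc' = ∅
  T[2,3] 'cb' = {A,S}
  T[0,2] 'cbc' = ∅
  T[1,3] 'bcb' = ∅
  T[0,3] 'cbcb' = ∅

S ∉ T[0,3] ⇒ NO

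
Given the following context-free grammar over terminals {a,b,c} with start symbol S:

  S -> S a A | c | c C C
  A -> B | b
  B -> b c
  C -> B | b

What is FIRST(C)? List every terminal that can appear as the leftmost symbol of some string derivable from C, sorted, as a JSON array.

Compute FIRST by fixpoint:
iter 1:
  A via A→b: +{b}
  B via B→b c: +{b}
  C via C→B: +{b}
  S via S→c: +{c}
  FIRST[S]={c}  FIRST[A]={b}  FIRST[B]={b}  FIRST[C]={b}
iter 2: — fixpoint
  FIRST[S]={c}  FIRST[A]={b}  FIRST[B]={b}  FIRST[C]={b}

FIRST(C) = ["b"]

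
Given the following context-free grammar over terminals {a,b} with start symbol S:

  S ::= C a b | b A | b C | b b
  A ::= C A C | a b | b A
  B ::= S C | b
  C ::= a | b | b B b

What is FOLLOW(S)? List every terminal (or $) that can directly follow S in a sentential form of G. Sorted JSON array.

Compute FIRST by fixpoint:
[1]
  A via A→a b: +{a}
  A via A→b A: +{b}
  B via B→b: +{b}
  C via C→a: +{a}
  C via C→b: +{b}
  S via S→C a b: +{a,b}
  FIRST(S)={a,b}  FIRST(A)={a,b}  FIRST(B)={b}  FIRST(C)={a,b}
[2]
  B via B→S C: +{a}
  FIRST(S)={a,b}  FIRST(A)={a,b}  FIRST(B)={a,b}  FIRST(C)={a,b}
[3] (no change)
  FIRST(S)={a,b}  FIRST(A)={a,b}  FIRST(B)={a,b}  FIRST(C)={a,b}

FOLLOW iteration:
FOLLOW(S) := {$}
iter 1:
  A→C A C: FOLLOW(C) ⊇ FIRST(A) = {a,b}; new: +{a,b}
  A→C A C: FOLLOW(A) ⊇ FIRST(C) = {a,b}; new: +{a,b}
  B→S C: FOLLOW(S) ⊇ FIRST(C) = {a,b}; new: +{a,b}
  C→b B b: FOLLOW(B) ⊇ FIRST(b) = {b}; new: +{b}
  S→b A: FOLLOW(A) ⊇ FOLLOW(S) ⊇ {$,a,b}; new: +{$}
  S→b C: FOLLOW(C) ⊇ FOLLOW(S) ⊇ {$,a,b}; new: +{$}
  S: {$,a,b}  A: {$,a,b}  B: {b}  C: {$,a,b}
iter 2: — fixpoint
  S: {$,a,b}  A: {$,a,b}  B: {b}  C: {$,a,b}

FOLLOW(S) = ["$", "a", "b"]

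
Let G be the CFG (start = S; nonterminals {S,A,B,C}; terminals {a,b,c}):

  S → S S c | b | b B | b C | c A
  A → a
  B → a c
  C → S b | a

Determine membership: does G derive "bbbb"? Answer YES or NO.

Convert to CNF:
  S -> S X3 | T1 A | T2 B | T2 C | b
  A -> a
  B -> T0 T1
  C -> S T2 | a
  T0 -> a
  T1 -> c
  T2 -> b
  X3 -> S T1

Fill CYK table bottom-up:
  [0..0]={S,T2}  "b"  orig:{S}
  [1..1]={S,T2}  "b"  orig:{S}
  [2..2]={S,T2}  "b"  orig:{S}
  [3..3]={S,T2}  "b"  orig:{S}
  [0..1]={C}  "bb"
  [1..2]={C}  "bb"
  [2..3]={C}  "bb"
  [0..2]={S}  "bbb"
  [1..3]={S}  "bbb"
  [0..3]={C}  "bbbb"

S ∉ T[0,3] ⇒ NO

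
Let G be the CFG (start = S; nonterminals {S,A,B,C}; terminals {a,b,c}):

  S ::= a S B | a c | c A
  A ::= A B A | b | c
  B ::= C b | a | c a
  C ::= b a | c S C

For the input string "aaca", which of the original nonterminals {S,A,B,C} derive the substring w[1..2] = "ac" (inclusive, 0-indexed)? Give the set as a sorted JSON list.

Convert to CNF:
  S -> T1 A | T2 T1 | T2 X5
  A -> A X3 | b | c
  B -> C T0 | T1 T2 | a
  C -> T0 T2 | T1 X4
  T0 -> b
  T1 -> c
  T2 -> a
  X3 -> B A
  X4 -> S C
  X5 -> S B

CYK fill, restricted to cells inside w[1..2]:
  [1..1]={B,T2}  "a"  orig:{B}
  [2..2]={A,T1}  "c"  orig:{A}
  [1..2]={S,X3}  "ac"  orig:{S}

Original NTs in T[1,2] deriving "ac": ["S"]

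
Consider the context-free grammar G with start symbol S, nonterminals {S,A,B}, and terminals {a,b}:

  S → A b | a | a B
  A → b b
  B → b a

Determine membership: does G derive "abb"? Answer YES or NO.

Convert to CNF:
  S -> A T0 | T1 B | a
  A -> T0 T0
  B -> T0 T1
  T0 -> b
  T1 -> a

CYK fill:
  [0..0]={S,T1}  "a"  orig:{S}
  [1..1]={T0}  "b"  orig:{}
  [2..2]={T0}  "b"  orig:{}
  [0..1]=∅  "ab"
  [1..2]={A}  "bb"
  [0..2]=∅  "abb"

S ∉ T[0,2] ⇒ NO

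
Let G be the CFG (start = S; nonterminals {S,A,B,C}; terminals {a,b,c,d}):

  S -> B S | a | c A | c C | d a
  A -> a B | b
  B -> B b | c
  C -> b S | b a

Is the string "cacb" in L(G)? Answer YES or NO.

CNF form of G:
  S -> B S | T2 A | T2 C | T3 T0 | a
  A -> T0 B | b
  B -> B T1 | c
  C -> T1 S | T1 T0
  T0 -> a
  T1 -> b
  T2 -> c
  T3 -> d

CYK table (by increasing span):
  [0..0]={B,T2}  "c"  orig:{B}
  [1..1]={S,T0}  "a"  orig:{S}
  [2..2]={B,T2}  "c"  orig:{B}
  [3..3]={A,T1}  "b"  orig:{A}
  [0..1]={S}  "ca"
  [1..2]={A}  "ac"
  [2..3]={B,S}  "cb"
  [0..2]={S}  "cac"
  [1..3]={A}  "acb"
  [0..3]={S}  "cacb"

S ∈ T[0,3] ⇒ YES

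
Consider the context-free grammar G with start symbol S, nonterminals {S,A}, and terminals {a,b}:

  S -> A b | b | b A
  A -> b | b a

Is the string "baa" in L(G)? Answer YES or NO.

CNF form of G:
  S -> A T0 | T0 A | b
  A -> T0 T1 | b
  T0 -> b
  T1 -> a

CYK table (by increasing span):
  T[0,0] 'b' = {A,S,T0}  orig:{A,S}
  T[1,1] 'a' = {T1}  orig:{}
  T[2,2] 'a' = {T1}  orig:{}
  T[0,1] 'ba' = {A}
  T[1,2] 'aa' = ∅
  T[0,2] 'baa' = ∅

S ∉ T[0,2] ⇒ NO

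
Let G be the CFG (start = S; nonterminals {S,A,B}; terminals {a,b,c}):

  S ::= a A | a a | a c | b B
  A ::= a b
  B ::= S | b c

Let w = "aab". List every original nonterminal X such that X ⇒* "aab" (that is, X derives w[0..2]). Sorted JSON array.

Convert to CNF:
  S -> T0 A | T0 T0 | T0 T2 | T1 B
  A -> T0 T1
  B -> T0 A | T0 T0 | T0 T2 | T1 B | T1 T2
  T0 -> a
  T1 -> b
  T2 -> c

CYK fill — only the sub-triangle for w[0..2]:
  T[0,0] 'a' = {T0}  orig:{}
  T[1,1] 'a' = {T0}  orig:{}
  T[2,2] 'b' = {T1}  orig:{}
  T[0,1] 'aa' = {B,S}
  T[1,2] 'ab' = {A}
  T[0,2] 'aab' = {B,S}

Original NTs in T[0,2] deriving "aab": ["B", "S"]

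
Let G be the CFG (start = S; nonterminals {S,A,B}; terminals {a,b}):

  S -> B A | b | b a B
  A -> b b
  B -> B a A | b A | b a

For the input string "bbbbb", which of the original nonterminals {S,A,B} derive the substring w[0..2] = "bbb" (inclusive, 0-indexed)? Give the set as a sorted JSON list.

Convert to CNF:
  S -> B A | T0 X3 | b
  A -> T0 T0
  B -> B X2 | T0 A | T0 T1
  T0 -> b
  T1 -> a
  X2 -> T1 A
  X3 -> T1 B

Fill CYK table bottom-up — only the sub-triangle for w[0..2]:
  [0..0]={S,T0}  "b"  orig:{S}
  [1..1]={S,T0}  "b"  orig:{S}
  [2..2]={S,T0}  "b"  orig:{S}
  [0..1]={A}  "bb"
  [1..2]={A}  "bb"
  [0..2]={B}  "bbb"

Original NTs in T[0,2] deriving "bbb": ["B"]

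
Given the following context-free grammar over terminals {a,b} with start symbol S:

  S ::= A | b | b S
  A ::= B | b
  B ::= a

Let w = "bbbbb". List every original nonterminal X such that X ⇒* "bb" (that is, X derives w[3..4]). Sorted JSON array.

Convert to CNF:
  S -> T0 S | a | b
  A -> a | b
  B -> a
  T0 -> b

CYK table (by increasing span), restricted to cells inside w[3..4]:
  T[3,3] 'b' = {A,S,T0}  orig:{A,S}
  T[4,4] 'b' = {A,S,T0}  orig:{A,S}
  T[3,4] 'bb' = {S}

Original NTs in T[3,4] deriving "bb": ["S"]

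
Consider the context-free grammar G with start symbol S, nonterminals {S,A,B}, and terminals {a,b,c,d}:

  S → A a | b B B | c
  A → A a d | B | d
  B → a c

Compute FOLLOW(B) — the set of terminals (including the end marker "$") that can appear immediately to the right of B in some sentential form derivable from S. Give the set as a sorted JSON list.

Compute FIRST by fixpoint:
pass 1:
  A via A→d: +{d}
  B via B→a c: +{a}
  S via S→A a: +{d}
  S via S→b B B: +{b}
  S via S→c: +{c}
  FIRST(S)={b,c,d}  FIRST(A)={d}  FIRST(B)={a}
pass 2:
  A via A→B: +{a}
  S via S→A a: +{a}
  FIRST(S)={a,b,c,d}  FIRST(A)={a,d}  FIRST(B)={a}
pass 3: — fixpoint
  FIRST(S)={a,b,c,d}  FIRST(A)={a,d}  FIRST(B)={a}

Compute FOLLOW by fixpoint:
FOLLOW(S) := {$}
iter 1:
  A→A a d: FOLLOW(A) ⊇ FIRST(a) = {a}; new: +{a}
  A→B: FOLLOW(B) ⊇ FOLLOW(A) ⊇ {a}; new: +{a}
  S→b B B: FOLLOW(B) ⊇ FOLLOW(S) ⊇ {$}; new: +{$}
  S: {$}  A: {a}  B: {$,a}
iter 2: — fixpoint
  S: {$}  A: {a}  B: {$,a}

FOLLOW(B) = ["$", "a"]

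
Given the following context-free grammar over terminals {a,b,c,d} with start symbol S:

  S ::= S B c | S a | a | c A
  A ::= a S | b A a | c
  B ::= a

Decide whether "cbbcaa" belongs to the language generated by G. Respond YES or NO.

CNF form of G:
  S -> S T0 | S X4 | T2 A | a
  A -> T0 S | T1 X3 | c
  B -> a
  T0 -> a
  T1 -> b
  T2 -> c
  X3 -> A T0
  X4 -> B T2

CYK fill:
  [0..0]={A,T2}  "c"  orig:{A}
  [1..1]={T1}  "b"  orig:{}
  [2..2]={T1}  "b"  orig:{}
  [3..3]={A,T2}  "c"  orig:{A}
  [4..4]={B,S,T0}  "a"  orig:{B,S}
  [5..5]={B,S,T0}  "a"  orig:{B,S}
  [0..1]=∅  "cb"
  [1..2]=∅  "bb"
  [2..3]=∅  "bc"
  [3..4]={X3}  "ca"  orig:{}
  [4..5]={A,S}  "aa"
  [0..2]=∅  "cbb"
  [1..3]=∅  "bbc"
  [2..4]={A}  "bca"
  [3..5]={S}  "caa"
  [0..3]=∅  "cbbc"
  [1..4]=∅  "bbca"
  [2..5]={X3}  "bcaa"  orig:{}
  [0..4]=∅  "cbbca"
  [1..5]={A}  "bbcaa"
  [0..5]={S}  "cbbcaa"

S ∈ T[0,5] ⇒ YES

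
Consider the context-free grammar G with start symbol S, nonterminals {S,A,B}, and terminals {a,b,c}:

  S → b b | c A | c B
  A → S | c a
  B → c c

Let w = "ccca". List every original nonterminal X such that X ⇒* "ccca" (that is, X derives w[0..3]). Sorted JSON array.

Convert to CNF:
  S -> T0 T0 | T1 A | T1 B
  A -> T0 T0 | T1 A | T1 B | T1 T2
  B -> T1 T1
  T0 -> b
  T1 -> c
  T2 -> a

CYK fill (cells [i..j] with 0 ≤ i ≤ j ≤ 3 only):
  T[0,0] 'c' = {T1}  orig:{}
  T[1,1] 'c' = {T1}  orig:{}
  T[2,2] 'c' = {T1}  orig:{}
  T[3,3] 'a' = {T2}  orig:{}
  T[0,1] 'cc' = {B}
  T[1,2] 'cc' = {B}
  T[2,3] 'ca' = {A}
  T[0,2] 'ccc' = {A,S}
  T[1,3] 'cca' = {A,S}
  T[0,3] 'ccca' = {A,S}

Original NTs in T[0,3] deriving "ccca": ["A", "S"]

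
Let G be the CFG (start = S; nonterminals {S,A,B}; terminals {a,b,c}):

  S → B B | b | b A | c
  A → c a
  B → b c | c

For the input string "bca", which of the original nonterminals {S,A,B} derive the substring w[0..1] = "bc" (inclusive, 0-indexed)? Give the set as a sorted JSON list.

Convert to CNF:
  S -> B B | T2 A | b | c
  A -> T0 T1
  B -> T2 T0 | c
  T0 -> c
  T1 -> a
  T2 -> b

CYK table (by increasing span) (cells [i..j] with 0 ≤ i ≤ j ≤ 1 only):
  T[0,0] 'b' = {S,T2}  orig:{S}
  T[1,1] 'c' = {B,S,T0}  orig:{B,S}
  T[0,1] 'bc' = {B}

Original NTs in T[0,1] deriving "bc": ["B"]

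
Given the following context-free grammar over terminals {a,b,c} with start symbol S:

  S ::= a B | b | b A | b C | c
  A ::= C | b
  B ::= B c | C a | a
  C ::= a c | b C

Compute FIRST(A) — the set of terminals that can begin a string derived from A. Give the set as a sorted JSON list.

Compute FIRST by fixpoint:
iter 1:
  A via A→b: +{b}
  B via B→a: +{a}
  C via C→a c: +{a}
  C via C→b C: +{b}
  S via S→a B: +{a}
  S via S→b: +{b}
  S via S→c: +{c}
  FIRST[S]={a,b,c}  FIRST[A]={b}  FIRST[B]={a}  FIRST[C]={a,b}
iter 2:
  A via A→C: +{a}
  B via B→C a: +{b}
  FIRST[S]={a,b,c}  FIRST[A]={a,b}  FIRST[B]={a,b}  FIRST[C]={a,b}
iter 3: — fixpoint
  FIRST[S]={a,b,c}  FIRST[A]={a,b}  FIRST[B]={a,b}  FIRST[C]={a,b}

FIRST(A) = ["a", "b"]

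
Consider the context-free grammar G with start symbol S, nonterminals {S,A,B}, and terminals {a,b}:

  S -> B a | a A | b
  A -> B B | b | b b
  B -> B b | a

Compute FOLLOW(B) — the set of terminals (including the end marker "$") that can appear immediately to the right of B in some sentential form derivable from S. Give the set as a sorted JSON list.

FIRST iteration:
round 1:
  A via A→b: +{b}
  B via B→a: +{a}
  S via S→B a: +{a}
  S via S→b: +{b}
  S: {a,b}  A: {b}  B: {a}
round 2:
  A via A→B B: +{a}
  S: {a,b}  A: {a,b}  B: {a}
round 3: — fixpoint
  S: {a,b}  A: {a,b}  B: {a}

FOLLOW sets:
seed FOLLOW(S) with $
round 1:
  A→B B: FOLLOW(B) ⊇ FIRST(B) = {a}; new: +{a}
  B→B b: FOLLOW(B) ⊇ FIRST(b) = {b}; new: +{b}
  S→a A: FOLLOW(A) ⊇ FOLLOW(S) ⊇ {$}; new: +{$}
  FOLLOW[S]={$}  FOLLOW[A]={$}  FOLLOW[B]={a,b}
round 2:
  A→B B: FOLLOW(B) ⊇ FOLLOW(A) ⊇ {$}; new: +{$}
  FOLLOW[S]={$}  FOLLOW[A]={$}  FOLLOW[B]={$,a,b}
round 3: (stable)
  FOLLOW[S]={$}  FOLLOW[A]={$}  FOLLOW[B]={$,a,b}

FOLLOW(B) = ["$", "a", "b"]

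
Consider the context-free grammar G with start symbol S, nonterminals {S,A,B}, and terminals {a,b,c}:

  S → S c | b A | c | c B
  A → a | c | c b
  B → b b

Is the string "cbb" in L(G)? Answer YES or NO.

Convert to CNF:
  S -> S T0 | T0 B | T1 A | c
  A -> T0 T1 | a | c
  B -> T1 T1
  T0 -> c
  T1 -> b

Fill CYK table bottom-up:
  cell(0,0) c: {A,S,T0}  orig:{A,S}
  cell(1,1) b: {T1}  orig:{}
  cell(2,2) b: {T1}  orig:{}
  cell(0,1) cb: {A}
  cell(1,2) bb: {B}
  cell(0,2) cbb: {S}

S ∈ T[0,2] ⇒ YES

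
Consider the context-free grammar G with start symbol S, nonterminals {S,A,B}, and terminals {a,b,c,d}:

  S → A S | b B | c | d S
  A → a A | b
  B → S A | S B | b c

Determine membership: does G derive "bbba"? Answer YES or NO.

CNF form of G:
  S -> A S | T1 B | T3 S | c
  A -> T0 A | b
  B -> S A | S B | T1 T2
  T0 -> a
  T1 -> b
  T2 -> c
  T3 -> d

CYK table (by increasing span):
  [0..0]={A,T1}  "b"  orig:{A}
  [1..1]={A,T1}  "b"  orig:{A}
  [2..2]={A,T1}  "b"  orig:{A}
  [3..3]={T0}  "a"  orig:{}
  [0..1]=∅  "bb"
  [1..2]=∅  "bb"
  [2..3]=∅  "ba"
  [0..2]=∅  "bbb"
  [1..3]=∅  "bba"
  [0..3]=∅  "bbba"

S ∉ T[0,3] ⇒ NO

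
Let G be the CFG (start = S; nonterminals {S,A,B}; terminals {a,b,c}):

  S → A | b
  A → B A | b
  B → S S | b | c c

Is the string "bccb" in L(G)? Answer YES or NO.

CNF form of G:
  S -> B A | b
  A -> B A | b
  B -> S S | T0 T0 | b
  T0 -> c

CYK fill:
  [0..0]={A,B,S}  "b"
  [1..1]={T0}  "c"  orig:{}
  [2..2]={T0}  "c"  orig:{}
  [3..3]={A,B,S}  "b"
  [0..1]=∅  "bc"
  [1..2]={B}  "cc"
  [2..3]=∅  "cb"
  [0..2]=∅  "bcc"
  [1..3]={A,S}  "ccb"
  [0..3]={A,B,S}  "bccb"

S ∈ T[0,3] ⇒ YES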